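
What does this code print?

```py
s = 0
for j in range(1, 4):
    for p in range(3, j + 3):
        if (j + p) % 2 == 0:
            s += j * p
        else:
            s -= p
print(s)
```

j=1,p=3: even sum, s = 0+3 = 3
j=2,p=3: odd sum, s = 3-3 = 0
j=2,p=4: even sum, s = 0+8 = 8
j=3,p=3: even sum, s = 8+9 = 17
j=3,p=4: odd sum, s = 17-4 = 13
j=3,p=5: even sum, s = 13+15 = 28

28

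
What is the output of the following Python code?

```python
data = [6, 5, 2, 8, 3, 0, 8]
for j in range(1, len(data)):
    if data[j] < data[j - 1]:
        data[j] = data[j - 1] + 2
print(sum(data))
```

84

j=1: 5<6, data[1] = 6+2 = 8 → [6, 8, 2, 8, 3, 0, 8]
j=2: 2<8, data[2] = 8+2 = 10 → [6, 8, 10, 8, 3, 0, 8]
j=3: 8<10, data[3] = 10+2 = 12 → [6, 8, 10, 12, 3, 0, 8]
j=4: 3<12, data[4] = 12+2 = 14 → [6, 8, 10, 12, 14, 0, 8]
j=5: 0<14, data[5] = 14+2 = 16 → [6, 8, 10, 12, 14, 16, 8]
j=6: 8<16, data[6] = 16+2 = 18 → [6, 8, 10, 12, 14, 16, 18]
sum = 84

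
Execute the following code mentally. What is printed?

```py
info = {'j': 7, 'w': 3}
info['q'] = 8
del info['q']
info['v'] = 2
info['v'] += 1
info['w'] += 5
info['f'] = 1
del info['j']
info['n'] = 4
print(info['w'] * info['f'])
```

info['q'] = 8 → {'j': 7, 'w': 3, 'q': 8}
del 'q' → {'j': 7, 'w': 3}
info['v'] = 2 → {'j': 7, 'w': 3, 'v': 2}
info['v'] = 2+1 = 3 → {'j': 7, 'w': 3, 'v': 3}
info['w'] = 3+5 = 8 → {'j': 7, 'w': 8, 'v': 3}
info['f'] = 1 → {'j': 7, 'w': 8, 'v': 3, 'f': 1}
del 'j' → {'w': 8, 'v': 3, 'f': 1}
info['n'] = 4 → {'w': 8, 'v': 3, 'f': 1, 'n': 4}
info['w']*info['f'] = 8*1 = 8

8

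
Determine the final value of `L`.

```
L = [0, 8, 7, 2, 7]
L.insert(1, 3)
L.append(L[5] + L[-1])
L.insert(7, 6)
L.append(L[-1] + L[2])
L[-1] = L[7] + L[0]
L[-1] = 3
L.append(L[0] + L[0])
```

insert 3 at 1 → [0, 3, 8, 7, 2, 7]
append L[5]+L[-1] = 7+7 = 14 → [0, 3, 8, 7, 2, 7, 14]
insert 6 at 7 → [0, 3, 8, 7, 2, 7, 14, 6]
append L[-1]+L[2] = 6+8 = 14 → [0, 3, 8, 7, 2, 7, 14, 6, 14]
L[-1] = L[7]+L[0] = 6+0 = 6 → [0, 3, 8, 7, 2, 7, 14, 6, 6]
L[-1] = 3 → [0, 3, 8, 7, 2, 7, 14, 6, 3]
append L[0]+L[0] = 0+0 = 0 → [0, 3, 8, 7, 2, 7, 14, 6, 3, 0]

[0, 3, 8, 7, 2, 7, 14, 6, 3, 0]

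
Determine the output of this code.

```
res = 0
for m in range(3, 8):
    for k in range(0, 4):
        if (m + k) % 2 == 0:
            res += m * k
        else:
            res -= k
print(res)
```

66

m=3,k=0: odd sum, res = 0-0 = 0
m=3,k=1: even sum, res = 0+3 = 3
m=3,k=2: odd sum, res = 3-2 = 1
m=3,k=3: even sum, res = 1+9 = 10
m=4,k=0: even sum, res = 10+0 = 10
m=4,k=1: odd sum, res = 10-1 = 9
m=4,k=2: even sum, res = 9+8 = 17
m=4,k=3: odd sum, res = 17-3 = 14
m=5,k=0: odd sum, res = 14-0 = 14
m=5,k=1: even sum, res = 14+5 = 19
m=5,k=2: odd sum, res = 19-2 = 17
m=5,k=3: even sum, res = 17+15 = 32
m=6,k=0: even sum, res = 32+0 = 32
m=6,k=1: odd sum, res = 32-1 = 31
m=6,k=2: even sum, res = 31+12 = 43
m=6,k=3: odd sum, res = 43-3 = 40
m=7,k=0: odd sum, res = 40-0 = 40
m=7,k=1: even sum, res = 40+7 = 47
m=7,k=2: odd sum, res = 47-2 = 45
m=7,k=3: even sum, res = 45+21 = 66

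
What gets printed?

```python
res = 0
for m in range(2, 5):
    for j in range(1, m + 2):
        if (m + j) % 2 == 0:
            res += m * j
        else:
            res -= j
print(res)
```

m=2,j=1: odd sum, res = 0-1 = -1
m=2,j=2: even sum, res = (-1)+4 = 3
m=2,j=3: odd sum, res = 3-3 = 0
m=3,j=1: even sum, res = 0+3 = 3
m=3,j=2: odd sum, res = 3-2 = 1
m=3,j=3: even sum, res = 1+9 = 10
m=3,j=4: odd sum, res = 10-4 = 6
m=4,j=1: odd sum, res = 6-1 = 5
m=4,j=2: even sum, res = 5+8 = 13
m=4,j=3: odd sum, res = 13-3 = 10
m=4,j=4: even sum, res = 10+16 = 26
m=4,j=5: odd sum, res = 26-5 = 21

21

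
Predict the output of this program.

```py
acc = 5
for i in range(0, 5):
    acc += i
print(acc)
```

i=0: acc = 5+0 = 5
i=1: acc = 5+1 = 6
i=2: acc = 6+2 = 8
i=3: acc = 8+3 = 11
i=4: acc = 11+4 = 15

15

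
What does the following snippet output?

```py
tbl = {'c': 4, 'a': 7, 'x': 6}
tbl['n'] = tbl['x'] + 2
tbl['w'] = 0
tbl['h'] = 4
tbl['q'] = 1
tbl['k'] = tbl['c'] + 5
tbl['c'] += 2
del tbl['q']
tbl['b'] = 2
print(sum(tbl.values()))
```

tbl['n'] = tbl['x']+2 = 8 → {'c': 4, 'a': 7, 'x': 6, 'n': 8}
tbl['w'] = 0 → {'c': 4, 'a': 7, 'x': 6, 'n': 8, 'w': 0}
tbl['h'] = 4 → {'c': 4, 'a': 7, 'x': 6, 'n': 8, 'w': 0, 'h': 4}
tbl['q'] = 1 → {'c': 4, 'a': 7, 'x': 6, 'n': 8, 'w': 0, 'h': 4, 'q': 1}
tbl['k'] = tbl['c']+5 = 9 → {'c': 4, 'a': 7, 'x': 6, 'n': 8, 'w': 0, 'h': 4, 'q': 1, 'k': 9}
tbl['c'] = 4+2 = 6 → {'c': 6, 'a': 7, 'x': 6, 'n': 8, 'w': 0, 'h': 4, 'q': 1, 'k': 9}
del 'q' → {'c': 6, 'a': 7, 'x': 6, 'n': 8, 'w': 0, 'h': 4, 'k': 9}
tbl['b'] = 2 → {'c': 6, 'a': 7, 'x': 6, 'n': 8, 'w': 0, 'h': 4, 'k': 9, 'b': 2}
sum of values = 42

42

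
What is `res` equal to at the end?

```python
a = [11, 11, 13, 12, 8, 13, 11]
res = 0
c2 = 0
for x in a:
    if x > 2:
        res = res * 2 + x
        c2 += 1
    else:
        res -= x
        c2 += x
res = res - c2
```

1422

x=11: >2, res = 0*2+11 = 11; c2=1
x=11: >2, res = 11*2+11 = 33; c2=2
x=13: >2, res = 33*2+13 = 79; c2=3
x=12: >2, res = 79*2+12 = 170; c2=4
x=8: >2, res = 170*2+8 = 348; c2=5
x=13: >2, res = 348*2+13 = 709; c2=6
x=11: >2, res = 709*2+11 = 1429; c2=7
res-c2 = 1429-7 = 1422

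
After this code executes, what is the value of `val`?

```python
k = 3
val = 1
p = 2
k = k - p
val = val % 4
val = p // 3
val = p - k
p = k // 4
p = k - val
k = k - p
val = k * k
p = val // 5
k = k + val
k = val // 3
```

1

k = 3-2 = 1
val = 1%4 = 1
val = 2//3 = 0
val = 2-1 = 1
p = 1//4 = 0
p = 1-1 = 0
k = 1-0 = 1
val = 1*1 = 1
p = 1//5 = 0
k = 1+1 = 2
k = 1//3 = 0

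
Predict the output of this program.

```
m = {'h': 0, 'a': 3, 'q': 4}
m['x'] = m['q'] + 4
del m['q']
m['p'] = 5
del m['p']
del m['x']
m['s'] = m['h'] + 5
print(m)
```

{'h': 0, 'a': 3, 's': 5}

m['x'] = m['q']+4 = 8 → {'h': 0, 'a': 3, 'q': 4, 'x': 8}
del 'q' → {'h': 0, 'a': 3, 'x': 8}
m['p'] = 5 → {'h': 0, 'a': 3, 'x': 8, 'p': 5}
del 'p' → {'h': 0, 'a': 3, 'x': 8}
del 'x' → {'h': 0, 'a': 3}
m['s'] = m['h']+5 = 5 → {'h': 0, 'a': 3, 's': 5}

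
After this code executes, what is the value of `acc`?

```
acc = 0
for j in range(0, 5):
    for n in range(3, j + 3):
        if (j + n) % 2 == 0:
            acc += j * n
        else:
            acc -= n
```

60

j=1,n=3: even sum, acc = 0+3 = 3
j=2,n=3: odd sum, acc = 3-3 = 0
j=2,n=4: even sum, acc = 0+8 = 8
j=3,n=3: even sum, acc = 8+9 = 17
j=3,n=4: odd sum, acc = 17-4 = 13
j=3,n=5: even sum, acc = 13+15 = 28
j=4,n=3: odd sum, acc = 28-3 = 25
j=4,n=4: even sum, acc = 25+16 = 41
j=4,n=5: odd sum, acc = 41-5 = 36
j=4,n=6: even sum, acc = 36+24 = 60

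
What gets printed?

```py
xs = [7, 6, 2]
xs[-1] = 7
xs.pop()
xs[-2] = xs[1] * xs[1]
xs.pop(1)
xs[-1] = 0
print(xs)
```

[0]

xs[-1] = 7 → [7, 6, 7]
pop() removes 7 → [7, 6]
xs[-2] = xs[1]*xs[1] = 6*6 = 36 → [36, 6]
pop(1) removes 6 → [36]
xs[-1] = 0 → [0]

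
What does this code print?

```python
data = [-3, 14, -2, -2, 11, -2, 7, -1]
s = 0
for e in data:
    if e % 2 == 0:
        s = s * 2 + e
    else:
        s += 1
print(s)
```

118

e=-3: not even, s = 0+1 = 1
e=14: even, s = 1*2+14 = 16
e=-2: even, s = 16*2+(-2) = 30
e=-2: even, s = 30*2+(-2) = 58
e=11: not even, s = 58+1 = 59
e=-2: even, s = 59*2+(-2) = 116
e=7: not even, s = 116+1 = 117
e=-1: not even, s = 117+1 = 118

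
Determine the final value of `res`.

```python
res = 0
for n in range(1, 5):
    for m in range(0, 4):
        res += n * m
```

60

n=1,m=0: res = 0+0 = 0
n=1,m=1: res = 0+1 = 1
n=1,m=2: res = 1+2 = 3
n=1,m=3: res = 3+3 = 6
n=2,m=0: res = 6+0 = 6
n=2,m=1: res = 6+2 = 8
n=2,m=2: res = 8+4 = 12
n=2,m=3: res = 12+6 = 18
n=3,m=0: res = 18+0 = 18
n=3,m=1: res = 18+3 = 21
n=3,m=2: res = 21+6 = 27
n=3,m=3: res = 27+9 = 36
n=4,m=0: res = 36+0 = 36
n=4,m=1: res = 36+4 = 40
n=4,m=2: res = 40+8 = 48
n=4,m=3: res = 48+12 = 60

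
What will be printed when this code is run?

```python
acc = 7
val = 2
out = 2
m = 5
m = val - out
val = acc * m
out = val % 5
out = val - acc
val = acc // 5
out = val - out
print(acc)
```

7

m = 2-2 = 0
val = 7*0 = 0
out = 0%5 = 0
out = 0-7 = -7
val = 7//5 = 1
out = 1-(-7) = 8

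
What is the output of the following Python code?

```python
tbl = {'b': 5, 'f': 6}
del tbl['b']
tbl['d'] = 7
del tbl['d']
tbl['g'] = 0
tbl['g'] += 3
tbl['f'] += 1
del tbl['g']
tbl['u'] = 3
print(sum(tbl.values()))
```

del 'b' → {'f': 6}
tbl['d'] = 7 → {'f': 6, 'd': 7}
del 'd' → {'f': 6}
tbl['g'] = 0 → {'f': 6, 'g': 0}
tbl['g'] = 0+3 = 3 → {'f': 6, 'g': 3}
tbl['f'] = 6+1 = 7 → {'f': 7, 'g': 3}
del 'g' → {'f': 7}
tbl['u'] = 3 → {'f': 7, 'u': 3}
sum of values = 10

10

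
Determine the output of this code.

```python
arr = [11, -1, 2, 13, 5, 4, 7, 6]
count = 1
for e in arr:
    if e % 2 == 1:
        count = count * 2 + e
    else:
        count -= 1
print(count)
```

258

e=11: odd, count = 1*2+11 = 13
e=-1: odd, count = 13*2+(-1) = 25
e=2: not odd, count = 25-1 = 24
e=13: odd, count = 24*2+13 = 61
e=5: odd, count = 61*2+5 = 127
e=4: not odd, count = 127-1 = 126
e=7: odd, count = 126*2+7 = 259
e=6: not odd, count = 259-1 = 258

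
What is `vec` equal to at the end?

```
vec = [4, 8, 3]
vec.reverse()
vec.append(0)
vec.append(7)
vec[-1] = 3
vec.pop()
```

[3, 8, 4, 0]

reverse → [3, 8, 4]
append 0 → [3, 8, 4, 0]
append 7 → [3, 8, 4, 0, 7]
vec[-1] = 3 → [3, 8, 4, 0, 3]
pop() removes 3 → [3, 8, 4, 0]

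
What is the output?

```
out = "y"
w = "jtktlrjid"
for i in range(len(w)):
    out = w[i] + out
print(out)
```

i=0: prepend 'j' → 'jy'
i=1: prepend 't' → 'tjy'
i=2: prepend 'k' → 'ktjy'
i=3: prepend 't' → 'tktjy'
i=4: prepend 'l' → 'ltktjy'
i=5: prepend 'r' → 'rltktjy'
i=6: prepend 'j' → 'jrltktjy'
i=7: prepend 'i' → 'ijrltktjy'
i=8: prepend 'd' → 'dijrltktjy'

dijrltktjy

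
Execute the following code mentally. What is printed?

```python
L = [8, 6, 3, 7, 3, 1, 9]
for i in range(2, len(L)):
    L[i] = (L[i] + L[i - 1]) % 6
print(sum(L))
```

i=2: L[2] = (3+6)%6 = 3 → [8, 6, 3, 7, 3, 1, 9]
i=3: L[3] = (7+3)%6 = 4 → [8, 6, 3, 4, 3, 1, 9]
i=4: L[4] = (3+4)%6 = 1 → [8, 6, 3, 4, 1, 1, 9]
i=5: L[5] = (1+1)%6 = 2 → [8, 6, 3, 4, 1, 2, 9]
i=6: L[6] = (9+2)%6 = 5 → [8, 6, 3, 4, 1, 2, 5]
sum = 29

29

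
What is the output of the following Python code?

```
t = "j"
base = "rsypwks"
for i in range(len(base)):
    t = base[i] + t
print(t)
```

skwpysrj

i=0: prepend 'r' → 'rj'
i=1: prepend 's' → 'srj'
i=2: prepend 'y' → 'ysrj'
i=3: prepend 'p' → 'pysrj'
i=4: prepend 'w' → 'wpysrj'
i=5: prepend 'k' → 'kwpysrj'
i=6: prepend 's' → 'skwpysrj'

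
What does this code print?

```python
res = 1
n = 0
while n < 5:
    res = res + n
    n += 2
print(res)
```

7

n=0: res = 1+0 = 1
n=2: res = 1+2 = 3
n=4: res = 3+4 = 7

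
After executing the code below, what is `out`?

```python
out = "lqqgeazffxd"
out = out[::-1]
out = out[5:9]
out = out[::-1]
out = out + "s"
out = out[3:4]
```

'a'

reverse → 'dxffzaegqql'
slice [5:9] → 'aegq'
reverse → 'qgea'
+ 's' → 'qgeas'
slice [3:4] → 'a'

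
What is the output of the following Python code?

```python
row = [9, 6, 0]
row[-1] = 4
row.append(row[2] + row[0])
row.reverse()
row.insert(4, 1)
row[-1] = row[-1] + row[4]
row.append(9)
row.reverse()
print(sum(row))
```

43

row[-1] = 4 → [9, 6, 4]
append row[2]+row[0] = 4+9 = 13 → [9, 6, 4, 13]
reverse → [13, 4, 6, 9]
insert 1 at 4 → [13, 4, 6, 9, 1]
row[-1] = row[-1]+row[4] = 1+1 = 2 → [13, 4, 6, 9, 2]
append 9 → [13, 4, 6, 9, 2, 9]
reverse → [9, 2, 9, 6, 4, 13]
sum = 43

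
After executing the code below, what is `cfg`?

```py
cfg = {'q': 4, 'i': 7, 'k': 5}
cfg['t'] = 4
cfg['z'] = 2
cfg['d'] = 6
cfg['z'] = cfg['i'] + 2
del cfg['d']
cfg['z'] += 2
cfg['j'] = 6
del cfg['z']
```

{'q': 4, 'i': 7, 'k': 5, 't': 4, 'j': 6}

cfg['t'] = 4 → {'q': 4, 'i': 7, 'k': 5, 't': 4}
cfg['z'] = 2 → {'q': 4, 'i': 7, 'k': 5, 't': 4, 'z': 2}
cfg['d'] = 6 → {'q': 4, 'i': 7, 'k': 5, 't': 4, 'z': 2, 'd': 6}
cfg['z'] = cfg['i']+2 = 9 → {'q': 4, 'i': 7, 'k': 5, 't': 4, 'z': 9, 'd': 6}
del 'd' → {'q': 4, 'i': 7, 'k': 5, 't': 4, 'z': 9}
cfg['z'] = 9+2 = 11 → {'q': 4, 'i': 7, 'k': 5, 't': 4, 'z': 11}
cfg['j'] = 6 → {'q': 4, 'i': 7, 'k': 5, 't': 4, 'z': 11, 'j': 6}
del 'z' → {'q': 4, 'i': 7, 'k': 5, 't': 4, 'j': 6}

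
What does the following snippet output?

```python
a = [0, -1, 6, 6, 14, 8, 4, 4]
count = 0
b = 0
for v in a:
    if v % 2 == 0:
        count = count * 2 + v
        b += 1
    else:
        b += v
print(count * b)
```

v=0: even, count = 0*2+0 = 0; b=1
v=-1: not even; b=0
v=6: even, count = 0*2+6 = 6; b=1
v=6: even, count = 6*2+6 = 18; b=2
v=14: even, count = 18*2+14 = 50; b=3
v=8: even, count = 50*2+8 = 108; b=4
v=4: even, count = 108*2+4 = 220; b=5
v=4: even, count = 220*2+4 = 444; b=6
count*b = 444*6 = 2664

2664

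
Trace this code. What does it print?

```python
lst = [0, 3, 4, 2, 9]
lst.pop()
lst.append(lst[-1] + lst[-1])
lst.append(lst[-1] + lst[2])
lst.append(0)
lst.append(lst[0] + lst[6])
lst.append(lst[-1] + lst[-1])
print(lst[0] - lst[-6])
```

-2

pop() removes 9 → [0, 3, 4, 2]
append lst[-1]+lst[-1] = 2+2 = 4 → [0, 3, 4, 2, 4]
append lst[-1]+lst[2] = 4+4 = 8 → [0, 3, 4, 2, 4, 8]
append 0 → [0, 3, 4, 2, 4, 8, 0]
append lst[0]+lst[6] = 0+0 = 0 → [0, 3, 4, 2, 4, 8, 0, 0]
append lst[-1]+lst[-1] = 0+0 = 0 → [0, 3, 4, 2, 4, 8, 0, 0, 0]
lst[0]-lst[-6] = 0-2 = -2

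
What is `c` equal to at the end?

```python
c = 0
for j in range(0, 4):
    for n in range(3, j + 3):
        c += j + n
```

j=1,n=3: c = 0+4 = 4
j=2,n=3: c = 4+5 = 9
j=2,n=4: c = 9+6 = 15
j=3,n=3: c = 15+6 = 21
j=3,n=4: c = 21+7 = 28
j=3,n=5: c = 28+8 = 36

36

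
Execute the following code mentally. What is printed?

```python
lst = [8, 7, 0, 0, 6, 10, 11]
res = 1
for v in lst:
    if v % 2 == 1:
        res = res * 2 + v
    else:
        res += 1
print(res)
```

41

v=8: not odd, res = 1+1 = 2
v=7: odd, res = 2*2+7 = 11
v=0: not odd, res = 11+1 = 12
v=0: not odd, res = 12+1 = 13
v=6: not odd, res = 13+1 = 14
v=10: not odd, res = 14+1 = 15
v=11: odd, res = 15*2+11 = 41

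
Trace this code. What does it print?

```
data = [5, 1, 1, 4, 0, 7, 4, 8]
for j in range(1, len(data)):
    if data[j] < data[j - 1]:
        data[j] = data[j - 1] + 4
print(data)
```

j=1: 1<5, data[1] = 5+4 = 9 → [5, 9, 1, 4, 0, 7, 4, 8]
j=2: 1<9, data[2] = 9+4 = 13 → [5, 9, 13, 4, 0, 7, 4, 8]
j=3: 4<13, data[3] = 13+4 = 17 → [5, 9, 13, 17, 0, 7, 4, 8]
j=4: 0<17, data[4] = 17+4 = 21 → [5, 9, 13, 17, 21, 7, 4, 8]
j=5: 7<21, data[5] = 21+4 = 25 → [5, 9, 13, 17, 21, 25, 4, 8]
j=6: 4<25, data[6] = 25+4 = 29 → [5, 9, 13, 17, 21, 25, 29, 8]
j=7: 8<29, data[7] = 29+4 = 33 → [5, 9, 13, 17, 21, 25, 29, 33]

[5, 9, 13, 17, 21, 25, 29, 33]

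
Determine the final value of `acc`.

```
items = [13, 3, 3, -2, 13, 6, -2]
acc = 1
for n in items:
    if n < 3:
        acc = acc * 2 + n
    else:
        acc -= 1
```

n=13: not <3, acc = 1-1 = 0
n=3: not <3, acc = 0-1 = -1
n=3: not <3, acc = (-1)-1 = -2
n=-2: <3, acc = (-2)*2+(-2) = -6
n=13: not <3, acc = (-6)-1 = -7
n=6: not <3, acc = (-7)-1 = -8
n=-2: <3, acc = (-8)*2+(-2) = -18

-18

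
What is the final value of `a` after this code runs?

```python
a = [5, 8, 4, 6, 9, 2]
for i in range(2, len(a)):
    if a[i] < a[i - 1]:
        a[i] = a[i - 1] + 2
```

i=2: 4<8, a[2] = 8+2 = 10 → [5, 8, 10, 6, 9, 2]
i=3: 6<10, a[3] = 10+2 = 12 → [5, 8, 10, 12, 9, 2]
i=4: 9<12, a[4] = 12+2 = 14 → [5, 8, 10, 12, 14, 2]
i=5: 2<14, a[5] = 14+2 = 16 → [5, 8, 10, 12, 14, 16]

[5, 8, 10, 12, 14, 16]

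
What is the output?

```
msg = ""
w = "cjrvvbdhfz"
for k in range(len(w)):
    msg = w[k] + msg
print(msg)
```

zfhdbvvrjc

k=0: prepend 'c' → 'c'
k=1: prepend 'j' → 'jc'
k=2: prepend 'r' → 'rjc'
k=3: prepend 'v' → 'vrjc'
k=4: prepend 'v' → 'vvrjc'
k=5: prepend 'b' → 'bvvrjc'
k=6: prepend 'd' → 'dbvvrjc'
k=7: prepend 'h' → 'hdbvvrjc'
k=8: prepend 'f' → 'fhdbvvrjc'
k=9: prepend 'z' → 'zfhdbvvrjc'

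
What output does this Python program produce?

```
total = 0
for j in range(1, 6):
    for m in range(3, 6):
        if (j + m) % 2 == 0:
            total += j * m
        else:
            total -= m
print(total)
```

j=1,m=3: even sum, total = 0+3 = 3
j=1,m=4: odd sum, total = 3-4 = -1
j=1,m=5: even sum, total = (-1)+5 = 4
j=2,m=3: odd sum, total = 4-3 = 1
j=2,m=4: even sum, total = 1+8 = 9
j=2,m=5: odd sum, total = 9-5 = 4
j=3,m=3: even sum, total = 4+9 = 13
j=3,m=4: odd sum, total = 13-4 = 9
j=3,m=5: even sum, total = 9+15 = 24
j=4,m=3: odd sum, total = 24-3 = 21
j=4,m=4: even sum, total = 21+16 = 37
j=4,m=5: odd sum, total = 37-5 = 32
j=5,m=3: even sum, total = 32+15 = 47
j=5,m=4: odd sum, total = 47-4 = 43
j=5,m=5: even sum, total = 43+25 = 68

68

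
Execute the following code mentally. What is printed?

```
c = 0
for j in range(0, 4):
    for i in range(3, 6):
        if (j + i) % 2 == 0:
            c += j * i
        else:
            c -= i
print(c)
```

j=0,i=3: odd sum, c = 0-3 = -3
j=0,i=4: even sum, c = (-3)+0 = -3
j=0,i=5: odd sum, c = (-3)-5 = -8
j=1,i=3: even sum, c = (-8)+3 = -5
j=1,i=4: odd sum, c = (-5)-4 = -9
j=1,i=5: even sum, c = (-9)+5 = -4
j=2,i=3: odd sum, c = (-4)-3 = -7
j=2,i=4: even sum, c = (-7)+8 = 1
j=2,i=5: odd sum, c = 1-5 = -4
j=3,i=3: even sum, c = (-4)+9 = 5
j=3,i=4: odd sum, c = 5-4 = 1
j=3,i=5: even sum, c = 1+15 = 16

16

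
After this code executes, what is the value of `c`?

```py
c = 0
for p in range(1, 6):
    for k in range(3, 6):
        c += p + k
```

p=1,k=3: c = 0+4 = 4
p=1,k=4: c = 4+5 = 9
p=1,k=5: c = 9+6 = 15
p=2,k=3: c = 15+5 = 20
p=2,k=4: c = 20+6 = 26
p=2,k=5: c = 26+7 = 33
p=3,k=3: c = 33+6 = 39
p=3,k=4: c = 39+7 = 46
p=3,k=5: c = 46+8 = 54
p=4,k=3: c = 54+7 = 61
p=4,k=4: c = 61+8 = 69
p=4,k=5: c = 69+9 = 78
p=5,k=3: c = 78+8 = 86
p=5,k=4: c = 86+9 = 95
p=5,k=5: c = 95+10 = 105

105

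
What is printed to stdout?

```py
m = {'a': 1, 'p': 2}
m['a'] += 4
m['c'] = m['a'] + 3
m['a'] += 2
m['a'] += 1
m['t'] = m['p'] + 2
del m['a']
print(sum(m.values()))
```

m['a'] = 1+4 = 5 → {'a': 5, 'p': 2}
m['c'] = m['a']+3 = 8 → {'a': 5, 'p': 2, 'c': 8}
m['a'] = 5+2 = 7 → {'a': 7, 'p': 2, 'c': 8}
m['a'] = 7+1 = 8 → {'a': 8, 'p': 2, 'c': 8}
m['t'] = m['p']+2 = 4 → {'a': 8, 'p': 2, 'c': 8, 't': 4}
del 'a' → {'p': 2, 'c': 8, 't': 4}
sum of values = 14

14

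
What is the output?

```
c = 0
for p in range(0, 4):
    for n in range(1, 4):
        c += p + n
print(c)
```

42

p=0,n=1: c = 0+1 = 1
p=0,n=2: c = 1+2 = 3
p=0,n=3: c = 3+3 = 6
p=1,n=1: c = 6+2 = 8
p=1,n=2: c = 8+3 = 11
p=1,n=3: c = 11+4 = 15
p=2,n=1: c = 15+3 = 18
p=2,n=2: c = 18+4 = 22
p=2,n=3: c = 22+5 = 27
p=3,n=1: c = 27+4 = 31
p=3,n=2: c = 31+5 = 36
p=3,n=3: c = 36+6 = 42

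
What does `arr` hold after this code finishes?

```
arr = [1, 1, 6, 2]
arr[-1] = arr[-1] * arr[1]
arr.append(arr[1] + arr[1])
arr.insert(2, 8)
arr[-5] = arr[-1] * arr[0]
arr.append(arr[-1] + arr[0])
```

[1, 2, 8, 6, 2, 2, 3]

arr[-1] = arr[-1]*arr[1] = 2*1 = 2 → [1, 1, 6, 2]
append arr[1]+arr[1] = 1+1 = 2 → [1, 1, 6, 2, 2]
insert 8 at 2 → [1, 1, 8, 6, 2, 2]
arr[-5] = arr[-1]*arr[0] = 2*1 = 2 → [1, 2, 8, 6, 2, 2]
append arr[-1]+arr[0] = 2+1 = 3 → [1, 2, 8, 6, 2, 2, 3]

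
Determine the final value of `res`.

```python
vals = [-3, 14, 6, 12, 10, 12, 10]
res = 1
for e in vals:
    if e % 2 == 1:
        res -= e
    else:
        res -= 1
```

e=-3: odd, res = 1-(-3) = 4
e=14: not odd, res = 4-1 = 3
e=6: not odd, res = 3-1 = 2
e=12: not odd, res = 2-1 = 1
e=10: not odd, res = 1-1 = 0
e=12: not odd, res = 0-1 = -1
e=10: not odd, res = (-1)-1 = -2

-2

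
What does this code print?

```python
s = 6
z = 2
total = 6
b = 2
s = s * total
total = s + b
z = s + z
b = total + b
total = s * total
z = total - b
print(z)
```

s = 6*6 = 36
total = 36+2 = 38
z = 36+2 = 38
b = 38+2 = 40
total = 36*38 = 1368
z = 1368-40 = 1328

1328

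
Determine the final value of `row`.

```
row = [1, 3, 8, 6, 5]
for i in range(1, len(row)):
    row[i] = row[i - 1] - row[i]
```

[1, -2, -10, -16, -21]

i=1: row[1] = 1-3 = -2 → [1, -2, 8, 6, 5]
i=2: row[2] = (-2)-8 = -10 → [1, -2, -10, 6, 5]
i=3: row[3] = (-10)-6 = -16 → [1, -2, -10, -16, 5]
i=4: row[4] = (-16)-5 = -21 → [1, -2, -10, -16, -21]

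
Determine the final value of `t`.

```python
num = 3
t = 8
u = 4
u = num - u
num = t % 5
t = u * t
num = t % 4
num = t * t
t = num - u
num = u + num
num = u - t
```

65

u = 3-4 = -1
num = 8%5 = 3
t = (-1)*8 = -8
num = (-8)%4 = 0
num = (-8)*(-8) = 64
t = 64-(-1) = 65
num = (-1)+64 = 63
num = (-1)-65 = -66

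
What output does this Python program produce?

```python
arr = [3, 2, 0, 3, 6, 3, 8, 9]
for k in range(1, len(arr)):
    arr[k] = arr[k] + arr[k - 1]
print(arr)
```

[3, 5, 5, 8, 14, 17, 25, 34]

k=1: arr[1] = 2+3 = 5 → [3, 5, 0, 3, 6, 3, 8, 9]
k=2: arr[2] = 0+5 = 5 → [3, 5, 5, 3, 6, 3, 8, 9]
k=3: arr[3] = 3+5 = 8 → [3, 5, 5, 8, 6, 3, 8, 9]
k=4: arr[4] = 6+8 = 14 → [3, 5, 5, 8, 14, 3, 8, 9]
k=5: arr[5] = 3+14 = 17 → [3, 5, 5, 8, 14, 17, 8, 9]
k=6: arr[6] = 8+17 = 25 → [3, 5, 5, 8, 14, 17, 25, 9]
k=7: arr[7] = 9+25 = 34 → [3, 5, 5, 8, 14, 17, 25, 34]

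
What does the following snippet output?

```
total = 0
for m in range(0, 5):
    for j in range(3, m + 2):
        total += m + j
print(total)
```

m=2,j=3: total = 0+5 = 5
m=3,j=3: total = 5+6 = 11
m=3,j=4: total = 11+7 = 18
m=4,j=3: total = 18+7 = 25
m=4,j=4: total = 25+8 = 33
m=4,j=5: total = 33+9 = 42

42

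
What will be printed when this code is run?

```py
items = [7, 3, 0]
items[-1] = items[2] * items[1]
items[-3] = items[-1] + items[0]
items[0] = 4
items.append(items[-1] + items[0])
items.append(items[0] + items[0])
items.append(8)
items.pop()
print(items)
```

items[-1] = items[2]*items[1] = 0*3 = 0 → [7, 3, 0]
items[-3] = items[-1]+items[0] = 0+7 = 7 → [7, 3, 0]
items[0] = 4 → [4, 3, 0]
append items[-1]+items[0] = 0+4 = 4 → [4, 3, 0, 4]
append items[0]+items[0] = 4+4 = 8 → [4, 3, 0, 4, 8]
append 8 → [4, 3, 0, 4, 8, 8]
pop() removes 8 → [4, 3, 0, 4, 8]

[4, 3, 0, 4, 8]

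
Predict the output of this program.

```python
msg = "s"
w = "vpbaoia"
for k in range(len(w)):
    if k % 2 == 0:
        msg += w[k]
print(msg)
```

k=0: add 'v' → 'sv'
k=1: skip
k=2: add 'b' → 'svb'
k=3: skip
k=4: add 'o' → 'svbo'
k=5: skip
k=6: add 'a' → 'svboa'

svboa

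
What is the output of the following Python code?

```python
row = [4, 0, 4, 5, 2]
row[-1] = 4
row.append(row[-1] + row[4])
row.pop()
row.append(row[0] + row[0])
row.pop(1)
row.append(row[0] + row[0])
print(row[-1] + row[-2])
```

16

row[-1] = 4 → [4, 0, 4, 5, 4]
append row[-1]+row[4] = 4+4 = 8 → [4, 0, 4, 5, 4, 8]
pop() removes 8 → [4, 0, 4, 5, 4]
append row[0]+row[0] = 4+4 = 8 → [4, 0, 4, 5, 4, 8]
pop(1) removes 0 → [4, 4, 5, 4, 8]
append row[0]+row[0] = 4+4 = 8 → [4, 4, 5, 4, 8, 8]
row[-1]+row[-2] = 8+8 = 16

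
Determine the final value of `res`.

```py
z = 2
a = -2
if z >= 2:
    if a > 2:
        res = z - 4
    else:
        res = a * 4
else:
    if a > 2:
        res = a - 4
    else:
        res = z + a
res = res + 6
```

-2

z=2, a=-2
z >= 2 is True; a > 2 is False
→ res = a * 4 = -8
res = (-8)+6 = -2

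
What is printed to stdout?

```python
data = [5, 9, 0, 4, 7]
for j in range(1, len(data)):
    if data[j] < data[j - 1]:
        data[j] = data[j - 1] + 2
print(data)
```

[5, 9, 11, 13, 15]

j=1: 9>=5, unchanged → [5, 9, 0, 4, 7]
j=2: 0<9, data[2] = 9+2 = 11 → [5, 9, 11, 4, 7]
j=3: 4<11, data[3] = 11+2 = 13 → [5, 9, 11, 13, 7]
j=4: 7<13, data[4] = 13+2 = 15 → [5, 9, 11, 13, 15]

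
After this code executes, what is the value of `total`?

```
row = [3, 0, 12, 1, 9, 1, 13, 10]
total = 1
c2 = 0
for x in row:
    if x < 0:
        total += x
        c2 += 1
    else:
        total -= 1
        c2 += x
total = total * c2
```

x=3: not <0, total = 1-1 = 0; c2=3
x=0: not <0, total = 0-1 = -1; c2=3
x=12: not <0, total = (-1)-1 = -2; c2=15
x=1: not <0, total = (-2)-1 = -3; c2=16
x=9: not <0, total = (-3)-1 = -4; c2=25
x=1: not <0, total = (-4)-1 = -5; c2=26
x=13: not <0, total = (-5)-1 = -6; c2=39
x=10: not <0, total = (-6)-1 = -7; c2=49
total*c2 = (-7)*49 = -343

-343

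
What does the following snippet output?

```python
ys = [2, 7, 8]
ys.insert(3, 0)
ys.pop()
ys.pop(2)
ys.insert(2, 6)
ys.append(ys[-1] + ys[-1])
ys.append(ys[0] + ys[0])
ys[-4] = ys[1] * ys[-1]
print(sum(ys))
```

52

insert 0 at 3 → [2, 7, 8, 0]
pop() removes 0 → [2, 7, 8]
pop(2) removes 8 → [2, 7]
insert 6 at 2 → [2, 7, 6]
append ys[-1]+ys[-1] = 6+6 = 12 → [2, 7, 6, 12]
append ys[0]+ys[0] = 2+2 = 4 → [2, 7, 6, 12, 4]
ys[-4] = ys[1]*ys[-1] = 7*4 = 28 → [2, 28, 6, 12, 4]
sum = 52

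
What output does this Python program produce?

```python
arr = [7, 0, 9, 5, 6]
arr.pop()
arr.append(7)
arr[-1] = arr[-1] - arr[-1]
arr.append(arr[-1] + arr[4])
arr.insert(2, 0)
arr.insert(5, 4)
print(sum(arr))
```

pop() removes 6 → [7, 0, 9, 5]
append 7 → [7, 0, 9, 5, 7]
arr[-1] = arr[-1]-arr[-1] = 7-7 = 0 → [7, 0, 9, 5, 0]
append arr[-1]+arr[4] = 0+0 = 0 → [7, 0, 9, 5, 0, 0]
insert 0 at 2 → [7, 0, 0, 9, 5, 0, 0]
insert 4 at 5 → [7, 0, 0, 9, 5, 4, 0, 0]
sum = 25

25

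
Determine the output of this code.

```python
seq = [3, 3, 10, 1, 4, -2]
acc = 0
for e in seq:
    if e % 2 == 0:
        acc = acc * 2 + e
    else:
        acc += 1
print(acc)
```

66

e=3: not even, acc = 0+1 = 1
e=3: not even, acc = 1+1 = 2
e=10: even, acc = 2*2+10 = 14
e=1: not even, acc = 14+1 = 15
e=4: even, acc = 15*2+4 = 34
e=-2: even, acc = 34*2+(-2) = 66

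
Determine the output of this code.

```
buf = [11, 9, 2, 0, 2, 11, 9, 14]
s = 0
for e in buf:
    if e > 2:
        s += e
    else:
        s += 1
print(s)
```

e=11: >2, s = 0+11 = 11
e=9: >2, s = 11+9 = 20
e=2: not >2, s = 20+1 = 21
e=0: not >2, s = 21+1 = 22
e=2: not >2, s = 22+1 = 23
e=11: >2, s = 23+11 = 34
e=9: >2, s = 34+9 = 43
e=14: >2, s = 43+14 = 57

57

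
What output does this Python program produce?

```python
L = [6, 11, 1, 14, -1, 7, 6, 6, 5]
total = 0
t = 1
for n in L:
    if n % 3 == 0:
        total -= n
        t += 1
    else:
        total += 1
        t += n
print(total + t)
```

29

n=6: %3==0, total = 0-6 = -6; t=2
n=11: not %3==0, total = (-6)+1 = -5; t=13
n=1: not %3==0, total = (-5)+1 = -4; t=14
n=14: not %3==0, total = (-4)+1 = -3; t=28
n=-1: not %3==0, total = (-3)+1 = -2; t=27
n=7: not %3==0, total = (-2)+1 = -1; t=34
n=6: %3==0, total = (-1)-6 = -7; t=35
n=6: %3==0, total = (-7)-6 = -13; t=36
n=5: not %3==0, total = (-13)+1 = -12; t=41
total+t = (-12)+41 = 29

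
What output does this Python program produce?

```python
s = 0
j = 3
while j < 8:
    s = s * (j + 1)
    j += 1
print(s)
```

0

j=3: s = 0*4 = 0
j=4: s = 0*5 = 0
j=5: s = 0*6 = 0
j=6: s = 0*7 = 0
j=7: s = 0*8 = 0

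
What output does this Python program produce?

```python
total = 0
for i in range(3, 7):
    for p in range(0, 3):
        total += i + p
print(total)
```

i=3,p=0: total = 0+3 = 3
i=3,p=1: total = 3+4 = 7
i=3,p=2: total = 7+5 = 12
i=4,p=0: total = 12+4 = 16
i=4,p=1: total = 16+5 = 21
i=4,p=2: total = 21+6 = 27
i=5,p=0: total = 27+5 = 32
i=5,p=1: total = 32+6 = 38
i=5,p=2: total = 38+7 = 45
i=6,p=0: total = 45+6 = 51
i=6,p=1: total = 51+7 = 58
i=6,p=2: total = 58+8 = 66

66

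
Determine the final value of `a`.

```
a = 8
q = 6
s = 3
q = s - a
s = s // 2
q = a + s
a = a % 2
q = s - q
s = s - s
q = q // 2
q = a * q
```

0

q = 3-8 = -5
s = 3//2 = 1
q = 8+1 = 9
a = 8%2 = 0
q = 1-9 = -8
s = 1-1 = 0
q = (-8)//2 = -4
q = 0*(-4) = 0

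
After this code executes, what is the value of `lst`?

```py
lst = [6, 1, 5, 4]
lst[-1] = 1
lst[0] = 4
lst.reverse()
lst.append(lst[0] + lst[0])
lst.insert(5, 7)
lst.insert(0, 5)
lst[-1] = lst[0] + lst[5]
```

lst[-1] = 1 → [6, 1, 5, 1]
lst[0] = 4 → [4, 1, 5, 1]
reverse → [1, 5, 1, 4]
append lst[0]+lst[0] = 1+1 = 2 → [1, 5, 1, 4, 2]
insert 7 at 5 → [1, 5, 1, 4, 2, 7]
insert 5 at 0 → [5, 1, 5, 1, 4, 2, 7]
lst[-1] = lst[0]+lst[5] = 5+2 = 7 → [5, 1, 5, 1, 4, 2, 7]

[5, 1, 5, 1, 4, 2, 7]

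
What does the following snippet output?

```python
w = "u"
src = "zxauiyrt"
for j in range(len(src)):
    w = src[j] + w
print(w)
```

tryiuaxzu

j=0: prepend 'z' → 'zu'
j=1: prepend 'x' → 'xzu'
j=2: prepend 'a' → 'axzu'
j=3: prepend 'u' → 'uaxzu'
j=4: prepend 'i' → 'iuaxzu'
j=5: prepend 'y' → 'yiuaxzu'
j=6: prepend 'r' → 'ryiuaxzu'
j=7: prepend 't' → 'tryiuaxzu'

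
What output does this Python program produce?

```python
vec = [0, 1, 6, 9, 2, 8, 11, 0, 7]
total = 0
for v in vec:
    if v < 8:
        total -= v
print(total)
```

-16

v=0: <8, total = 0-0 = 0
v=1: <8, total = 0-1 = -1
v=6: <8, total = (-1)-6 = -7
v=9: not <8
v=2: <8, total = (-7)-2 = -9
v=8: not <8
v=11: not <8
v=0: <8, total = (-9)-0 = -9
v=7: <8, total = (-9)-7 = -16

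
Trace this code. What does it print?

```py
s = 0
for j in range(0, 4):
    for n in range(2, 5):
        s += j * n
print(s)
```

j=0,n=2: s = 0+0 = 0
j=0,n=3: s = 0+0 = 0
j=0,n=4: s = 0+0 = 0
j=1,n=2: s = 0+2 = 2
j=1,n=3: s = 2+3 = 5
j=1,n=4: s = 5+4 = 9
j=2,n=2: s = 9+4 = 13
j=2,n=3: s = 13+6 = 19
j=2,n=4: s = 19+8 = 27
j=3,n=2: s = 27+6 = 33
j=3,n=3: s = 33+9 = 42
j=3,n=4: s = 42+12 = 54

54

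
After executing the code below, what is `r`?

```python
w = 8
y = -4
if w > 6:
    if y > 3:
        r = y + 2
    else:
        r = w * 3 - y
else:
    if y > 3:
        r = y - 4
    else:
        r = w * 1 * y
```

28

w=8, y=-4
w > 6 is True; y > 3 is False
→ r = w * 3 - y = 28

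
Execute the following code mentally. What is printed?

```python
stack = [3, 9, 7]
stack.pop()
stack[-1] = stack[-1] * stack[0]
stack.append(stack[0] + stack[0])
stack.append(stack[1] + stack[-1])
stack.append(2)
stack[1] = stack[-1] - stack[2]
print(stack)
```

[3, -4, 6, 33, 2]

pop() removes 7 → [3, 9]
stack[-1] = stack[-1]*stack[0] = 9*3 = 27 → [3, 27]
append stack[0]+stack[0] = 3+3 = 6 → [3, 27, 6]
append stack[1]+stack[-1] = 27+6 = 33 → [3, 27, 6, 33]
append 2 → [3, 27, 6, 33, 2]
stack[1] = stack[-1]-stack[2] = 2-6 = -4 → [3, -4, 6, 33, 2]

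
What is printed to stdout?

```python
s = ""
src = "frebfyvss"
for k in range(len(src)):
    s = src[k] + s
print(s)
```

k=0: prepend 'f' → 'f'
k=1: prepend 'r' → 'rf'
k=2: prepend 'e' → 'erf'
k=3: prepend 'b' → 'berf'
k=4: prepend 'f' → 'fberf'
k=5: prepend 'y' → 'yfberf'
k=6: prepend 'v' → 'vyfberf'
k=7: prepend 's' → 'svyfberf'
k=8: prepend 's' → 'ssvyfberf'

ssvyfberf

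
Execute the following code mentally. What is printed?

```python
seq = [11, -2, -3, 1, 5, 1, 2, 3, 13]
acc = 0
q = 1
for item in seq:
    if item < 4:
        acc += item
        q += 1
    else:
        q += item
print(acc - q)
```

-34

item=11: not <4; q=12
item=-2: <4, acc = 0+(-2) = -2; q=13
item=-3: <4, acc = (-2)+(-3) = -5; q=14
item=1: <4, acc = (-5)+1 = -4; q=15
item=5: not <4; q=20
item=1: <4, acc = (-4)+1 = -3; q=21
item=2: <4, acc = (-3)+2 = -1; q=22
item=3: <4, acc = (-1)+3 = 2; q=23
item=13: not <4; q=36
acc-q = 2-36 = -34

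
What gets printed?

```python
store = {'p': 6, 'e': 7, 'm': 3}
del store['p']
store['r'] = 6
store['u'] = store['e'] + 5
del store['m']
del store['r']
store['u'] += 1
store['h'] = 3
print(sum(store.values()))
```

23

del 'p' → {'e': 7, 'm': 3}
store['r'] = 6 → {'e': 7, 'm': 3, 'r': 6}
store['u'] = store['e']+5 = 12 → {'e': 7, 'm': 3, 'r': 6, 'u': 12}
del 'm' → {'e': 7, 'r': 6, 'u': 12}
del 'r' → {'e': 7, 'u': 12}
store['u'] = 12+1 = 13 → {'e': 7, 'u': 13}
store['h'] = 3 → {'e': 7, 'u': 13, 'h': 3}
sum of values = 23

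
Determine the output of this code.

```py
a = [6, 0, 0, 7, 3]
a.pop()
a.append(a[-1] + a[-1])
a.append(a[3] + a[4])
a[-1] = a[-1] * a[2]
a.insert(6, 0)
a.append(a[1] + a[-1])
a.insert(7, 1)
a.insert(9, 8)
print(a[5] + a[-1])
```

8

pop() removes 3 → [6, 0, 0, 7]
append a[-1]+a[-1] = 7+7 = 14 → [6, 0, 0, 7, 14]
append a[3]+a[4] = 7+14 = 21 → [6, 0, 0, 7, 14, 21]
a[-1] = a[-1]*a[2] = 21*0 = 0 → [6, 0, 0, 7, 14, 0]
insert 0 at 6 → [6, 0, 0, 7, 14, 0, 0]
append a[1]+a[-1] = 0+0 = 0 → [6, 0, 0, 7, 14, 0, 0, 0]
insert 1 at 7 → [6, 0, 0, 7, 14, 0, 0, 1, 0]
insert 8 at 9 → [6, 0, 0, 7, 14, 0, 0, 1, 0, 8]
a[5]+a[-1] = 0+8 = 8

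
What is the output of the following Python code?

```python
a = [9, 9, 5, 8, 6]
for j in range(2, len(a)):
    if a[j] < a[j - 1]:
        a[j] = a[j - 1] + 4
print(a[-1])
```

j=2: 5<9, a[2] = 9+4 = 13 → [9, 9, 13, 8, 6]
j=3: 8<13, a[3] = 13+4 = 17 → [9, 9, 13, 17, 6]
j=4: 6<17, a[4] = 17+4 = 21 → [9, 9, 13, 17, 21]

21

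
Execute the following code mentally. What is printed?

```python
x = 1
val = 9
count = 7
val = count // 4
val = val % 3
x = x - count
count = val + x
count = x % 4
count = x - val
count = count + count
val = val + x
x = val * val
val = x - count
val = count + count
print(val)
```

val = 7//4 = 1
val = 1%3 = 1
x = 1-7 = -6
count = 1+(-6) = -5
count = (-6)%4 = 2
count = (-6)-1 = -7
count = (-7)+(-7) = -14
val = 1+(-6) = -5
x = (-5)*(-5) = 25
val = 25-(-14) = 39
val = (-14)+(-14) = -28

-28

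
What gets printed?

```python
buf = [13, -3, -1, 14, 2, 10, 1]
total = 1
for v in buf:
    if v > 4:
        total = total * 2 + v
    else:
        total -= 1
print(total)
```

v=13: >4, total = 1*2+13 = 15
v=-3: not >4, total = 15-1 = 14
v=-1: not >4, total = 14-1 = 13
v=14: >4, total = 13*2+14 = 40
v=2: not >4, total = 40-1 = 39
v=10: >4, total = 39*2+10 = 88
v=1: not >4, total = 88-1 = 87

87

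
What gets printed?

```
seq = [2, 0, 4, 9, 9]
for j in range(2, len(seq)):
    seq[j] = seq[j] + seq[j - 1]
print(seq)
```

[2, 0, 4, 13, 22]

j=2: seq[2] = 4+0 = 4 → [2, 0, 4, 9, 9]
j=3: seq[3] = 9+4 = 13 → [2, 0, 4, 13, 9]
j=4: seq[4] = 9+13 = 22 → [2, 0, 4, 13, 22]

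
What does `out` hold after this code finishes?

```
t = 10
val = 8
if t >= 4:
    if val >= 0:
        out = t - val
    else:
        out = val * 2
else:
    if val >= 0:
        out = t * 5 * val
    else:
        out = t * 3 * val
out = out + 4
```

6

t=10, val=8
t >= 4 is True; val >= 0 is True
→ out = t - val = 2
out = 2+4 = 6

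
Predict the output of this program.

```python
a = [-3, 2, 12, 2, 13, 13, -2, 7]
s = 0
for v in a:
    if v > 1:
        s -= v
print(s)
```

-49

v=-3: not >1
v=2: >1, s = 0-2 = -2
v=12: >1, s = (-2)-12 = -14
v=2: >1, s = (-14)-2 = -16
v=13: >1, s = (-16)-13 = -29
v=13: >1, s = (-29)-13 = -42
v=-2: not >1
v=7: >1, s = (-42)-7 = -49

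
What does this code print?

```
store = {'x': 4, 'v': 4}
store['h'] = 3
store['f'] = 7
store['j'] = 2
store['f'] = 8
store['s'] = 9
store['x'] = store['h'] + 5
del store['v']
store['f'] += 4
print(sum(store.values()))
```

store['h'] = 3 → {'x': 4, 'v': 4, 'h': 3}
store['f'] = 7 → {'x': 4, 'v': 4, 'h': 3, 'f': 7}
store['j'] = 2 → {'x': 4, 'v': 4, 'h': 3, 'f': 7, 'j': 2}
store['f'] = 8 → {'x': 4, 'v': 4, 'h': 3, 'f': 8, 'j': 2}
store['s'] = 9 → {'x': 4, 'v': 4, 'h': 3, 'f': 8, 'j': 2, 's': 9}
store['x'] = store['h']+5 = 8 → {'x': 8, 'v': 4, 'h': 3, 'f': 8, 'j': 2, 's': 9}
del 'v' → {'x': 8, 'h': 3, 'f': 8, 'j': 2, 's': 9}
store['f'] = 8+4 = 12 → {'x': 8, 'h': 3, 'f': 12, 'j': 2, 's': 9}
sum of values = 34

34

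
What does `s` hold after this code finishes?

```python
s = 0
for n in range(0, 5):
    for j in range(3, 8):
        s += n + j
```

175

n=0,j=3: s = 0+3 = 3
n=0,j=4: s = 3+4 = 7
n=0,j=5: s = 7+5 = 12
n=0,j=6: s = 12+6 = 18
n=0,j=7: s = 18+7 = 25
n=1,j=3: s = 25+4 = 29
n=1,j=4: s = 29+5 = 34
n=1,j=5: s = 34+6 = 40
n=1,j=6: s = 40+7 = 47
n=1,j=7: s = 47+8 = 55
n=2,j=3: s = 55+5 = 60
n=2,j=4: s = 60+6 = 66
n=2,j=5: s = 66+7 = 73
n=2,j=6: s = 73+8 = 81
n=2,j=7: s = 81+9 = 90
n=3,j=3: s = 90+6 = 96
n=3,j=4: s = 96+7 = 103
n=3,j=5: s = 103+8 = 111
n=3,j=6: s = 111+9 = 120
n=3,j=7: s = 120+10 = 130
n=4,j=3: s = 130+7 = 137
n=4,j=4: s = 137+8 = 145
n=4,j=5: s = 145+9 = 154
n=4,j=6: s = 154+10 = 164
n=4,j=7: s = 164+11 = 175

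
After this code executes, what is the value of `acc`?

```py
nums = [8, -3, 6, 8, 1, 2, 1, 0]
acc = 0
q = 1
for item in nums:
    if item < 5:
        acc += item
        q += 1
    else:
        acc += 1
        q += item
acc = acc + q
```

item=8: not <5, acc = 0+1 = 1; q=9
item=-3: <5, acc = 1+(-3) = -2; q=10
item=6: not <5, acc = (-2)+1 = -1; q=16
item=8: not <5, acc = (-1)+1 = 0; q=24
item=1: <5, acc = 0+1 = 1; q=25
item=2: <5, acc = 1+2 = 3; q=26
item=1: <5, acc = 3+1 = 4; q=27
item=0: <5, acc = 4+0 = 4; q=28
acc+q = 4+28 = 32

32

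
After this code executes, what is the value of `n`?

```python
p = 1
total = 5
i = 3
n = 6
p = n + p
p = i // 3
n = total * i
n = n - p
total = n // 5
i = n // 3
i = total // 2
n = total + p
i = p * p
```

3

p = 6+1 = 7
p = 3//3 = 1
n = 5*3 = 15
n = 15-1 = 14
total = 14//5 = 2
i = 14//3 = 4
i = 2//2 = 1
n = 2+1 = 3
i = 1*1 = 1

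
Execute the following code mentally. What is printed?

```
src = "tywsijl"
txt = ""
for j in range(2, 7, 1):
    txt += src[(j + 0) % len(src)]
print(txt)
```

wsijl

j=2: add src[2]='w' → 'w'
j=3: add src[3]='s' → 'ws'
j=4: add src[4]='i' → 'wsi'
j=5: add src[5]='j' → 'wsij'
j=6: add src[6]='l' → 'wsijl'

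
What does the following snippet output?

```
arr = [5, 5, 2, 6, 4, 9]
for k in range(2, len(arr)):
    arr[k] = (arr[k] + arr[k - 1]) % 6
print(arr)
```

[5, 5, 1, 1, 5, 2]

k=2: arr[2] = (2+5)%6 = 1 → [5, 5, 1, 6, 4, 9]
k=3: arr[3] = (6+1)%6 = 1 → [5, 5, 1, 1, 4, 9]
k=4: arr[4] = (4+1)%6 = 5 → [5, 5, 1, 1, 5, 9]
k=5: arr[5] = (9+5)%6 = 2 → [5, 5, 1, 1, 5, 2]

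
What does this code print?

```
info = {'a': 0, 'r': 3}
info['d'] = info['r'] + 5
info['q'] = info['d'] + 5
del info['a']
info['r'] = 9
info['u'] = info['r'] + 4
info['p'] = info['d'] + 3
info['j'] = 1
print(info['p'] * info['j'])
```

info['d'] = info['r']+5 = 8 → {'a': 0, 'r': 3, 'd': 8}
info['q'] = info['d']+5 = 13 → {'a': 0, 'r': 3, 'd': 8, 'q': 13}
del 'a' → {'r': 3, 'd': 8, 'q': 13}
info['r'] = 9 → {'r': 9, 'd': 8, 'q': 13}
info['u'] = info['r']+4 = 13 → {'r': 9, 'd': 8, 'q': 13, 'u': 13}
info['p'] = info['d']+3 = 11 → {'r': 9, 'd': 8, 'q': 13, 'u': 13, 'p': 11}
info['j'] = 1 → {'r': 9, 'd': 8, 'q': 13, 'u': 13, 'p': 11, 'j': 1}
info['p']*info['j'] = 11*1 = 11

11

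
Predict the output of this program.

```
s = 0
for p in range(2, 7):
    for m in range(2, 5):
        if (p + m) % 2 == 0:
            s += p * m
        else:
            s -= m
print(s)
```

p=2,m=2: even sum, s = 0+4 = 4
p=2,m=3: odd sum, s = 4-3 = 1
p=2,m=4: even sum, s = 1+8 = 9
p=3,m=2: odd sum, s = 9-2 = 7
p=3,m=3: even sum, s = 7+9 = 16
p=3,m=4: odd sum, s = 16-4 = 12
p=4,m=2: even sum, s = 12+8 = 20
p=4,m=3: odd sum, s = 20-3 = 17
p=4,m=4: even sum, s = 17+16 = 33
p=5,m=2: odd sum, s = 33-2 = 31
p=5,m=3: even sum, s = 31+15 = 46
p=5,m=4: odd sum, s = 46-4 = 42
p=6,m=2: even sum, s = 42+12 = 54
p=6,m=3: odd sum, s = 54-3 = 51
p=6,m=4: even sum, s = 51+24 = 75

75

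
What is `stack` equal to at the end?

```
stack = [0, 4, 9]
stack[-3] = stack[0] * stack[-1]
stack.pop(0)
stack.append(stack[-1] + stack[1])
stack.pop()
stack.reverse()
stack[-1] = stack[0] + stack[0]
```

[9, 18]

stack[-3] = stack[0]*stack[-1] = 0*9 = 0 → [0, 4, 9]
pop(0) removes 0 → [4, 9]
append stack[-1]+stack[1] = 9+9 = 18 → [4, 9, 18]
pop() removes 18 → [4, 9]
reverse → [9, 4]
stack[-1] = stack[0]+stack[0] = 9+9 = 18 → [9, 18]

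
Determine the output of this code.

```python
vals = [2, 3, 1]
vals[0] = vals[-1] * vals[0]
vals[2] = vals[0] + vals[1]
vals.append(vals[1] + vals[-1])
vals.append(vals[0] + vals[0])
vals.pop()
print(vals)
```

[2, 3, 5, 8]

vals[0] = vals[-1]*vals[0] = 1*2 = 2 → [2, 3, 1]
vals[2] = vals[0]+vals[1] = 2+3 = 5 → [2, 3, 5]
append vals[1]+vals[-1] = 3+5 = 8 → [2, 3, 5, 8]
append vals[0]+vals[0] = 2+2 = 4 → [2, 3, 5, 8, 4]
pop() removes 4 → [2, 3, 5, 8]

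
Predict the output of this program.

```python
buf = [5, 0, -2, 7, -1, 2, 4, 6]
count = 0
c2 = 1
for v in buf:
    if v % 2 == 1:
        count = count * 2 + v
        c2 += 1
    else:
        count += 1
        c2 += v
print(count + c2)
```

58

v=5: odd, count = 0*2+5 = 5; c2=2
v=0: not odd, count = 5+1 = 6; c2=2
v=-2: not odd, count = 6+1 = 7; c2=0
v=7: odd, count = 7*2+7 = 21; c2=1
v=-1: odd, count = 21*2+(-1) = 41; c2=2
v=2: not odd, count = 41+1 = 42; c2=4
v=4: not odd, count = 42+1 = 43; c2=8
v=6: not odd, count = 43+1 = 44; c2=14
count+c2 = 44+14 = 58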